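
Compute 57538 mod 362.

57538 = 158·362 + 342, so 57538 ≡ 342 (mod 362).

342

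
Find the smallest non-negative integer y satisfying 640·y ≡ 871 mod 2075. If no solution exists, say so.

gcd(640, 2075) = 5, and 5 does not divide 871.
So the congruence has no solution.

no solution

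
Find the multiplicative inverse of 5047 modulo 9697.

Run the extended Euclidean algorithm:
9697 = 1*5047 + 4650
5047 = 1*4650 + 397
4650 = 11*397 + 283
397 = 1*283 + 114
283 = 2*114 + 55
114 = 2*55 + 4
55 = 13*4 + 3
4 = 1*3 + 1
3 = 3*1 + 0
gcd(5047, 9697) = 1, so the inverse exists.
Bézout: 1 = −1284*9697 + 2467*5047.
So 5047⁻¹ ≡ 2467 (mod 9697).

2467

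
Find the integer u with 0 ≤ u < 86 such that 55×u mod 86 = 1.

Run the extended Euclidean algorithm:
86 = 1·55 + 31
55 = 1·31 + 24
31 = 1·24 + 7
24 = 3·7 + 3
7 = 2·3 + 1
3 = 3·1 + 0
gcd(55, 86) = 1, so the inverse exists.
Bézout: 1 = 16·86 − 25·55.
So 55⁻¹ ≡ −25 ≡ 61 (mod 86).

61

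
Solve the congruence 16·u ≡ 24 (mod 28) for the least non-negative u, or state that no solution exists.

5

gcd(16, 28) = 4, and 4 | 24, so solutions exist.
Divide through by 4: 4·u mod 7 = 6.
4⁻¹ ≡ 2 (mod 7).
u ≡ 2·6 ≡ 5 (mod 7).
The smallest non-negative solution is u = 5.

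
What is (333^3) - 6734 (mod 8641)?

4951

(333)^3 ≡ 3044 (mod 8641)
3044 - 6734 = -3690 ≡ 4951 (mod 8641)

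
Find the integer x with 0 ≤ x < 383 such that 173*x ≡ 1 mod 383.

31

By the extended Euclidean algorithm:
383 = 2·173 + 37
173 = 4·37 + 25
37 = 1·25 + 12
25 = 2·12 + 1
12 = 12·1 + 0
gcd(173, 383) = 1, so the inverse exists.
Bézout: 1 = −14·383 + 31·173.
So 173⁻¹ ≡ 31 (mod 383).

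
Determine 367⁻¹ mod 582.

Run the extended Euclidean algorithm:
582 = 1*367 + 215
367 = 1*215 + 152
215 = 1*152 + 63
152 = 2*63 + 26
63 = 2*26 + 11
26 = 2*11 + 4
11 = 2*4 + 3
4 = 1*3 + 1
3 = 3*1 + 0
gcd(367, 582) = 1, so the inverse exists.
Back-substitute for 1:
1 = 1*4 − 1*3
  = −1*11 + 3*4
  = 3*26 − 7*11
  = −7*63 + 17*26
  = 17*152 − 41*63
  = −41*215 + 58*152
  = 58*367 − 99*215
  = −99*582 + 157*367
So 367⁻¹ ≡ 157 (mod 582).

157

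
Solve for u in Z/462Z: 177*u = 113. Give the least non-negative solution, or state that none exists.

no solution

gcd(177, 462) = 3, and 3 does not divide 113.
So the congruence has no solution.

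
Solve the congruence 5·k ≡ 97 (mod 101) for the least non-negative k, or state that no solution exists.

80

gcd(5, 101) = 1, so a unique solution mod 101 exists.
5⁻¹ ≡ 81 (mod 101).
k ≡ 81·97 ≡ 80 (mod 101).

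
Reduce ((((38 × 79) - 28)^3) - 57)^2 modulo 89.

67

38 × 79 = 3002 ≡ 65 (mod 89)
65 - 28 = 37
(37)^3 ≡ 12 (mod 89)
12 - 57 = -45 ≡ 44 (mod 89)
(44)^2 ≡ 67 (mod 89)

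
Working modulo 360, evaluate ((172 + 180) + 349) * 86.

166

172 + 180 = 352
352 + 349 = 701 ≡ 341 (mod 360)
341 * 86 = 29326 ≡ 166 (mod 360)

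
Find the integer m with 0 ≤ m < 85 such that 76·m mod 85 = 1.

Run the extended Euclidean algorithm:
85 = 1*76 + 9
76 = 8*9 + 4
9 = 2*4 + 1
4 = 4*1 + 0
gcd(76, 85) = 1, so the inverse exists.
Back-substitute for 1:
1 = 1*9 − 2*4
  = −2*76 + 17*9
  = 17*85 − 19*76
So 76⁻¹ ≡ −19 ≡ 66 (mod 85).

66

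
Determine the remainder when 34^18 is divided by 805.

246

By square-and-multiply:
18 in binary is 10010, i.e. 18 = 16 + 2.
34^1 ≡ 34 (mod 805)
34^2 ≡ 34^2 = 1156 ≡ 351 (mod 805)
34^4 ≡ 351^2 = 123201 ≡ 36 (mod 805)
34^8 ≡ 36^2 = 1296 ≡ 491 (mod 805)
34^16 ≡ 491^2 = 241081 ≡ 386 (mod 805)
34^18 = 34^16 × 34^2 ≡ 386 × 351 (mod 805).
386 × 351 = 135486 ≡ 246 (mod 805).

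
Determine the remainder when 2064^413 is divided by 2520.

1224

Using repeated squaring:
413 in binary is 110011101, i.e. 413 = 256 + 128 + 16 + 8 + 4 + 1.
2064^1 ≡ 2064 (mod 2520)
2064^2 ≡ 2064^2 = 4260096 ≡ 1296 (mod 2520)
2064^4 ≡ 1296^2 = 1679616 ≡ 1296 (mod 2520)
2064^8 ≡ 1296^2 = 1679616 ≡ 1296 (mod 2520)
2064^16 ≡ 1296^2 = 1679616 ≡ 1296 (mod 2520)
2064^32 ≡ 1296^2 = 1679616 ≡ 1296 (mod 2520)
2064^64 ≡ 1296^2 = 1679616 ≡ 1296 (mod 2520)
2064^128 ≡ 1296^2 = 1679616 ≡ 1296 (mod 2520)
2064^256 ≡ 1296^2 = 1679616 ≡ 1296 (mod 2520)
2064^413 = 2064^256 · 2064^128 · 2064^16 · 2064^8 · 2064^4 · 2064^1 ≡ 1296 · 1296 · 1296 · 1296 · 1296 · 2064 (mod 2520).
Accumulate the product:
1296 · 1296 = 1679616 ≡ 1296
1296 · 1296 = 1679616 ≡ 1296
1296 · 1296 = 1679616 ≡ 1296
1296 · 1296 = 1679616 ≡ 1296
1296 · 2064 = 2674944 ≡ 1224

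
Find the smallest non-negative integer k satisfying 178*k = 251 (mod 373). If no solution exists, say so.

146

gcd(178, 373) = 1, so a unique solution mod 373 exists.
178⁻¹ ≡ 329 (mod 373).
k ≡ 329*251 ≡ 146 (mod 373).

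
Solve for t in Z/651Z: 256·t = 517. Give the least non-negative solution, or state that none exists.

gcd(256, 651) = 1, so a unique solution mod 651 exists.
256⁻¹ ≡ 562 (mod 651).
t ≡ 562·517 ≡ 208 (mod 651).

208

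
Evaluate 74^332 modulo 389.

262

Using repeated squaring:
74^1 ≡ 74 (mod 389)
74^2 ≡ 74^2 = 5476 ≡ 30 (mod 389)
74^4 ≡ 30^2 = 900 ≡ 122 (mod 389)
74^8 ≡ 122^2 = 14884 ≡ 102 (mod 389)
74^16 ≡ 102^2 = 10404 ≡ 290 (mod 389)
74^32 ≡ 290^2 = 84100 ≡ 76 (mod 389)
74^64 ≡ 76^2 = 5776 ≡ 330 (mod 389)
74^128 ≡ 330^2 = 108900 ≡ 369 (mod 389)
74^256 ≡ 369^2 = 136161 ≡ 11 (mod 389)
74^332 = 74^256 * 74^64 * 74^8 * 74^4 ≡ 11 * 330 * 102 * 122 (mod 389).
Accumulate the product:
11 * 330 = 3630 ≡ 129
129 * 102 = 13158 ≡ 321
321 * 122 = 39162 ≡ 262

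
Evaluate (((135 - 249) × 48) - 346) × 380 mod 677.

135 - 249 = -114 ≡ 563 (mod 677)
563 × 48 = 27024 ≡ 621 (mod 677)
621 - 346 = 275
275 × 380 = 104500 ≡ 242 (mod 677)

242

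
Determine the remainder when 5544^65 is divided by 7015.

By square-and-multiply:
65 in binary is 1000001, i.e. 65 = 64 + 1.
5544^1 ≡ 5544 (mod 7015)
5544^2 ≡ 5544^2 = 30735936 ≡ 3221 (mod 7015)
5544^4 ≡ 3221^2 = 10374841 ≡ 6671 (mod 7015)
5544^8 ≡ 6671^2 = 44502241 ≡ 6096 (mod 7015)
5544^16 ≡ 6096^2 = 37161216 ≡ 2761 (mod 7015)
5544^32 ≡ 2761^2 = 7623121 ≡ 4831 (mod 7015)
5544^64 ≡ 4831^2 = 23338561 ≡ 6671 (mod 7015)
5544^65 = 5544^64 * 5544^1 ≡ 6671 * 5544 (mod 7015).
6671 * 5544 = 36984024 ≡ 944 (mod 7015).

944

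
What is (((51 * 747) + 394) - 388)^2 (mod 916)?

593

51 * 747 = 38097 ≡ 541 (mod 916)
541 + 394 = 935 ≡ 19 (mod 916)
19 - 388 = -369 ≡ 547 (mod 916)
(547)^2 ≡ 593 (mod 916)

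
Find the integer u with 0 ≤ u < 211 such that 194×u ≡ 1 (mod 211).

62

211 = 1*194 + 17
194 = 11*17 + 7
17 = 2*7 + 3
7 = 2*3 + 1
3 = 3*1 + 0
gcd(194, 211) = 1, so the inverse exists.
Back-substitute for 1:
1 = 1*7 − 2*3
  = −2*17 + 5*7
  = 5*194 − 57*17
  = −57*211 + 62*194
So 194⁻¹ ≡ 62 (mod 211).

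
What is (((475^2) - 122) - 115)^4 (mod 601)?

(475)^2 ≡ 250 (mod 601)
250 - 122 = 128
128 - 115 = 13
(13)^4 ≡ 314 (mod 601)

314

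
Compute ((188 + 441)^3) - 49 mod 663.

427

188 + 441 = 629
(629)^3 ≡ 476 (mod 663)
476 - 49 = 427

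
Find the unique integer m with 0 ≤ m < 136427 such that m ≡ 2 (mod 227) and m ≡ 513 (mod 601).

227⁻¹ mod 601: 227·278 ≡ 1 (mod 601), so 227⁻¹ ≡ 278.
m = 2 + 227·((513 − 2)·278 mod 601) = 2 + 227·222 = 50396.

50396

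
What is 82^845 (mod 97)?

Using repeated squaring:
845 in binary is 1101001101, i.e. 845 = 512 + 256 + 64 + 8 + 4 + 1.
82^1 ≡ 82 (mod 97)
82^2 ≡ 82^2 = 6724 ≡ 31 (mod 97)
82^4 ≡ 31^2 = 961 ≡ 88 (mod 97)
82^8 ≡ 88^2 = 7744 ≡ 81 (mod 97)
82^16 ≡ 81^2 = 6561 ≡ 62 (mod 97)
82^32 ≡ 62^2 = 3844 ≡ 61 (mod 97)
82^64 ≡ 61^2 = 3721 ≡ 35 (mod 97)
82^128 ≡ 35^2 = 1225 ≡ 61 (mod 97)
82^256 ≡ 61^2 = 3721 ≡ 35 (mod 97)
82^512 ≡ 35^2 = 1225 ≡ 61 (mod 97)
82^845 = 82^512 × 82^256 × 82^64 × 82^8 × 82^4 × 82^1 ≡ 61 × 35 × 35 × 81 × 88 × 82 (mod 97).
Accumulate the product:
61 × 35 = 2135 ≡ 1
1 × 35 = 35
35 × 81 = 2835 ≡ 22
22 × 88 = 1936 ≡ 93
93 × 82 = 7626 ≡ 60

60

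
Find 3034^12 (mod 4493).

12 in binary is 1100, i.e. 12 = 8 + 4.
3034^1 ≡ 3034 (mod 4493)
3034^2 ≡ 3034^2 = 9205156 ≡ 3492 (mod 4493)
3034^4 ≡ 3492^2 = 12194064 ≡ 62 (mod 4493)
3034^8 ≡ 62^2 = 3844 (mod 4493)
3034^12 = 3034^8 × 3034^4 ≡ 3844 × 62 (mod 4493).
3844 × 62 = 238328 ≡ 199 (mod 4493).

199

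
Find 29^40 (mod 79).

50

Using repeated squaring:
29^1 ≡ 29 (mod 79)
29^2 ≡ 29^2 = 841 ≡ 51 (mod 79)
29^4 ≡ 51^2 = 2601 ≡ 73 (mod 79)
29^8 ≡ 73^2 = 5329 ≡ 36 (mod 79)
29^16 ≡ 36^2 = 1296 ≡ 32 (mod 79)
29^32 ≡ 32^2 = 1024 ≡ 76 (mod 79)
29^40 = 29^32 · 29^8 ≡ 76 · 36 (mod 79).
76 · 36 = 2736 ≡ 50 (mod 79).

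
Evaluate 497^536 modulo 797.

140

536 in binary is 1000011000, i.e. 536 = 512 + 16 + 8.
497^1 ≡ 497 (mod 797)
497^2 ≡ 497^2 = 247009 ≡ 736 (mod 797)
497^4 ≡ 736^2 = 541696 ≡ 533 (mod 797)
497^8 ≡ 533^2 = 284089 ≡ 357 (mod 797)
497^16 ≡ 357^2 = 127449 ≡ 726 (mod 797)
497^32 ≡ 726^2 = 527076 ≡ 259 (mod 797)
497^64 ≡ 259^2 = 67081 ≡ 133 (mod 797)
497^128 ≡ 133^2 = 17689 ≡ 155 (mod 797)
497^256 ≡ 155^2 = 24025 ≡ 115 (mod 797)
497^512 ≡ 115^2 = 13225 ≡ 473 (mod 797)
497^536 = 497^512 · 497^16 · 497^8 ≡ 473 · 726 · 357 (mod 797).
Accumulate the product:
473 · 726 = 343398 ≡ 688
688 · 357 = 245616 ≡ 140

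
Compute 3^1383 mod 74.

1383 in binary is 10101100111, i.e. 1383 = 1024 + 256 + 64 + 32 + 4 + 2 + 1.
3^1 ≡ 3 (mod 74)
3^2 ≡ 3^2 = 9 (mod 74)
3^4 ≡ 9^2 = 81 ≡ 7 (mod 74)
3^8 ≡ 7^2 = 49 (mod 74)
3^16 ≡ 49^2 = 2401 ≡ 33 (mod 74)
3^32 ≡ 33^2 = 1089 ≡ 53 (mod 74)
3^64 ≡ 53^2 = 2809 ≡ 71 (mod 74)
3^128 ≡ 71^2 = 5041 ≡ 9 (mod 74)
3^256 ≡ 9^2 = 81 ≡ 7 (mod 74)
3^512 ≡ 7^2 = 49 (mod 74)
3^1024 ≡ 49^2 = 2401 ≡ 33 (mod 74)
3^1383 = 3^1024 * 3^256 * 3^64 * 3^32 * 3^4 * 3^2 * 3^1 ≡ 33 * 7 * 71 * 53 * 7 * 9 * 3 (mod 74).
Accumulate the product:
33 * 7 = 231 ≡ 9
9 * 71 = 639 ≡ 47
47 * 53 = 2491 ≡ 49
49 * 7 = 343 ≡ 47
47 * 9 = 423 ≡ 53
53 * 3 = 159 ≡ 11

11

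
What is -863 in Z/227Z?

-863 = -4·227 + 45, so -863 ≡ 45 (mod 227).

45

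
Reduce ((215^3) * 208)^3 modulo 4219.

2995

(215)^3 ≡ 2630 (mod 4219)
2630 * 208 = 547040 ≡ 2789 (mod 4219)
(2789)^3 ≡ 2995 (mod 4219)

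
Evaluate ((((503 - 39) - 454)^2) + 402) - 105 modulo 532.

503 - 39 = 464
464 - 454 = 10
(10)^2 ≡ 100 (mod 532)
100 + 402 = 502
502 - 105 = 397

397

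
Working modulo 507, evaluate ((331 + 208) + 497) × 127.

331 + 208 = 539 ≡ 32 (mod 507)
32 + 497 = 529 ≡ 22 (mod 507)
22 × 127 = 2794 ≡ 259 (mod 507)

259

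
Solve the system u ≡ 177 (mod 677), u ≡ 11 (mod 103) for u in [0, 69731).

677⁻¹ mod 103: 677·7 ≡ 1 (mod 103), so 677⁻¹ ≡ 7.
u = 177 + 677·((11 − 177)·7 mod 103) = 177 + 677·74 = 50275.
Check: 50275 mod 677 = 177, 50275 mod 103 = 11. ✓

50275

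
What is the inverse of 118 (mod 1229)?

677

1229 = 10×118 + 49
118 = 2×49 + 20
49 = 2×20 + 9
20 = 2×9 + 2
9 = 4×2 + 1
2 = 2×1 + 0
gcd(118, 1229) = 1, so the inverse exists.
Back-substitute for 1:
1 = 1×9 − 4×2
  = −4×20 + 9×9
  = 9×49 − 22×20
  = −22×118 + 53×49
  = 53×1229 − 552×118
So 118⁻¹ ≡ −552 ≡ 677 (mod 1229).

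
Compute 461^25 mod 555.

25 in binary is 11001, i.e. 25 = 16 + 8 + 1.
461^1 ≡ 461 (mod 555)
461^2 ≡ 461^2 = 212521 ≡ 511 (mod 555)
461^4 ≡ 511^2 = 261121 ≡ 271 (mod 555)
461^8 ≡ 271^2 = 73441 ≡ 181 (mod 555)
461^16 ≡ 181^2 = 32761 ≡ 16 (mod 555)
461^25 = 461^16 · 461^8 · 461^1 ≡ 16 · 181 · 461 (mod 555).
Accumulate the product:
16 · 181 = 2896 ≡ 121
121 · 461 = 55781 ≡ 281

281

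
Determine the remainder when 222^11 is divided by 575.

528

Using repeated squaring:
222^1 ≡ 222 (mod 575)
222^2 ≡ 222^2 = 49284 ≡ 409 (mod 575)
222^4 ≡ 409^2 = 167281 ≡ 531 (mod 575)
222^8 ≡ 531^2 = 281961 ≡ 211 (mod 575)
222^11 = 222^8 * 222^2 * 222^1 ≡ 211 * 409 * 222 (mod 575).
Accumulate the product:
211 * 409 = 86299 ≡ 49
49 * 222 = 10878 ≡ 528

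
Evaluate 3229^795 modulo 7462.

7379

Compute successive squares:
795 in binary is 1100011011, i.e. 795 = 512 + 256 + 16 + 8 + 2 + 1.
3229^1 ≡ 3229 (mod 7462)
3229^2 ≡ 3229^2 = 10426441 ≡ 2027 (mod 7462)
3229^4 ≡ 2027^2 = 4108729 ≡ 4629 (mod 7462)
3229^8 ≡ 4629^2 = 21427641 ≡ 4239 (mod 7462)
3229^16 ≡ 4239^2 = 17969121 ≡ 625 (mod 7462)
3229^32 ≡ 625^2 = 390625 ≡ 2601 (mod 7462)
3229^64 ≡ 2601^2 = 6765201 ≡ 4629 (mod 7462)
3229^128 ≡ 4629^2 = 21427641 ≡ 4239 (mod 7462)
3229^256 ≡ 4239^2 = 17969121 ≡ 625 (mod 7462)
3229^512 ≡ 625^2 = 390625 ≡ 2601 (mod 7462)
3229^795 = 3229^512 × 3229^256 × 3229^16 × 3229^8 × 3229^2 × 3229^1 ≡ 2601 × 625 × 625 × 4239 × 2027 × 3229 (mod 7462).
Accumulate the product:
2601 × 625 = 1625625 ≡ 6371
6371 × 625 = 3981875 ≡ 4629
4629 × 4239 = 19622331 ≡ 4733
4733 × 2027 = 9593791 ≡ 5121
5121 × 3229 = 16535709 ≡ 7379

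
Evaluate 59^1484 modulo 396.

1484 in binary is 10111001100, i.e. 1484 = 1024 + 256 + 128 + 64 + 8 + 4.
59^1 ≡ 59 (mod 396)
59^2 ≡ 59^2 = 3481 ≡ 313 (mod 396)
59^4 ≡ 313^2 = 97969 ≡ 157 (mod 396)
59^8 ≡ 157^2 = 24649 ≡ 97 (mod 396)
59^16 ≡ 97^2 = 9409 ≡ 301 (mod 396)
59^32 ≡ 301^2 = 90601 ≡ 313 (mod 396)
59^64 ≡ 313^2 = 97969 ≡ 157 (mod 396)
59^128 ≡ 157^2 = 24649 ≡ 97 (mod 396)
59^256 ≡ 97^2 = 9409 ≡ 301 (mod 396)
59^512 ≡ 301^2 = 90601 ≡ 313 (mod 396)
59^1024 ≡ 313^2 = 97969 ≡ 157 (mod 396)
59^1484 = 59^1024 * 59^256 * 59^128 * 59^64 * 59^8 * 59^4 ≡ 157 * 301 * 97 * 157 * 97 * 157 (mod 396).
Accumulate the product:
157 * 301 = 47257 ≡ 133
133 * 97 = 12901 ≡ 229
229 * 157 = 35953 ≡ 313
313 * 97 = 30361 ≡ 265
265 * 157 = 41605 ≡ 25

25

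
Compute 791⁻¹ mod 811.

811 = 1×791 + 20
791 = 39×20 + 11
20 = 1×11 + 9
11 = 1×9 + 2
9 = 4×2 + 1
2 = 2×1 + 0
gcd(791, 811) = 1, so the inverse exists.
Back-substitute for 1:
1 = 1×9 − 4×2
  = −4×11 + 5×9
  = 5×20 − 9×11
  = −9×791 + 356×20
  = 356×811 − 365×791
So 791⁻¹ ≡ −365 ≡ 446 (mod 811).

446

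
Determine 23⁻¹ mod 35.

35 = 1×23 + 12
23 = 1×12 + 11
12 = 1×11 + 1
11 = 11×1 + 0
gcd(23, 35) = 1, so the inverse exists.
Back-substitute for 1:
1 = 1×12 − 1×11
  = −1×23 + 2×12
  = 2×35 − 3×23
So 23⁻¹ ≡ −3 ≡ 32 (mod 35).

32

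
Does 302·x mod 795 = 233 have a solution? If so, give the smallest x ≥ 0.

gcd(302, 795) = 1, so a unique solution mod 795 exists.
302⁻¹ ≡ 308 (mod 795).
x ≡ 308·233 ≡ 214 (mod 795).

214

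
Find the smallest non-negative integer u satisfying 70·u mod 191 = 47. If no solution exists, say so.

118

gcd(70, 191) = 1, so a unique solution mod 191 exists.
70⁻¹ ≡ 161 (mod 191).
u ≡ 161·47 ≡ 118 (mod 191).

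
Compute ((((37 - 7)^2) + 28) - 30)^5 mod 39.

1

37 - 7 = 30
(30)^2 ≡ 3 (mod 39)
3 + 28 = 31
31 - 30 = 1
(1)^5 ≡ 1 (mod 39)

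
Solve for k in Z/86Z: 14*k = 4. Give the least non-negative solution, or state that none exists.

31

gcd(14, 86) = 2, and 2 | 4, so solutions exist.
Divide through by 2: 7*k = 2 (mod 43).
7⁻¹ ≡ 37 (mod 43).
k ≡ 37*2 ≡ 31 (mod 43).
The smallest non-negative solution is k = 31.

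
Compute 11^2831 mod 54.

23

Using repeated squaring:
11^1 ≡ 11 (mod 54)
11^2 ≡ 11^2 = 121 ≡ 13 (mod 54)
11^4 ≡ 13^2 = 169 ≡ 7 (mod 54)
11^8 ≡ 7^2 = 49 (mod 54)
11^16 ≡ 49^2 = 2401 ≡ 25 (mod 54)
11^32 ≡ 25^2 = 625 ≡ 31 (mod 54)
11^64 ≡ 31^2 = 961 ≡ 43 (mod 54)
11^128 ≡ 43^2 = 1849 ≡ 13 (mod 54)
11^256 ≡ 13^2 = 169 ≡ 7 (mod 54)
11^512 ≡ 7^2 = 49 (mod 54)
11^1024 ≡ 49^2 = 2401 ≡ 25 (mod 54)
11^2048 ≡ 25^2 = 625 ≡ 31 (mod 54)
11^2831 = 11^2048 · 11^512 · 11^256 · 11^8 · 11^4 · 11^2 · 11^1 ≡ 31 · 49 · 7 · 49 · 7 · 13 · 11 (mod 54).
Accumulate the product:
31 · 49 = 1519 ≡ 7
7 · 7 = 49
49 · 49 = 2401 ≡ 25
25 · 7 = 175 ≡ 13
13 · 13 = 169 ≡ 7
7 · 11 = 77 ≡ 23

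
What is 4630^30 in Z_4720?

4630^1 ≡ 4630 (mod 4720)
4630^2 ≡ 4630^2 = 21436900 ≡ 3380 (mod 4720)
4630^4 ≡ 3380^2 = 11424400 ≡ 2000 (mod 4720)
4630^8 ≡ 2000^2 = 4000000 ≡ 2160 (mod 4720)
4630^16 ≡ 2160^2 = 4665600 ≡ 2240 (mod 4720)
4630^30 = 4630^16 × 4630^8 × 4630^4 × 4630^2 ≡ 2240 × 2160 × 2000 × 3380 (mod 4720).
Accumulate the product:
2240 × 2160 = 4838400 ≡ 400
400 × 2000 = 800000 ≡ 2320
2320 × 3380 = 7841600 ≡ 1680

1680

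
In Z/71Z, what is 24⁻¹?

71 = 2×24 + 23
24 = 1×23 + 1
23 = 23×1 + 0
gcd(24, 71) = 1, so the inverse exists.
Back-substitute for 1:
1 = 1×24 − 1×23
  = −1×71 + 3×24
So 24⁻¹ ≡ 3 (mod 71).

3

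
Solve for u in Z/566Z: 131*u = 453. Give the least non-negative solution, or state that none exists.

159

gcd(131, 566) = 1, so a unique solution mod 566 exists.
131⁻¹ ≡ 229 (mod 566).
u ≡ 229*453 ≡ 159 (mod 566).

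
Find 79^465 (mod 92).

Compute successive squares:
79^1 ≡ 79 (mod 92)
79^2 ≡ 79^2 = 6241 ≡ 77 (mod 92)
79^4 ≡ 77^2 = 5929 ≡ 41 (mod 92)
79^8 ≡ 41^2 = 1681 ≡ 25 (mod 92)
79^16 ≡ 25^2 = 625 ≡ 73 (mod 92)
79^32 ≡ 73^2 = 5329 ≡ 85 (mod 92)
79^64 ≡ 85^2 = 7225 ≡ 49 (mod 92)
79^128 ≡ 49^2 = 2401 ≡ 9 (mod 92)
79^256 ≡ 9^2 = 81 (mod 92)
79^465 = 79^256 * 79^128 * 79^64 * 79^16 * 79^1 ≡ 81 * 9 * 49 * 73 * 79 (mod 92).
Accumulate the product:
81 * 9 = 729 ≡ 85
85 * 49 = 4165 ≡ 25
25 * 73 = 1825 ≡ 77
77 * 79 = 6083 ≡ 11

11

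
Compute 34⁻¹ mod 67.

2

67 = 1·34 + 33
34 = 1·33 + 1
33 = 33·1 + 0
gcd(34, 67) = 1, so the inverse exists.
Back-substitute for 1:
1 = 1·34 − 1·33
  = −1·67 + 2·34
So 34⁻¹ ≡ 2 (mod 67).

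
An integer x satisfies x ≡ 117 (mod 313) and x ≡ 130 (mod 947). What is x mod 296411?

313⁻¹ mod 947: 313*118 ≡ 1 (mod 947), so 313⁻¹ ≡ 118.
x = 117 + 313*((130 − 117)*118 mod 947) = 117 + 313*587 = 183848.

183848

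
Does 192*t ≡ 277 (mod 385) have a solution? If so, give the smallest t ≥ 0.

gcd(192, 385) = 1, so a unique solution mod 385 exists.
192⁻¹ ≡ 383 (mod 385).
t ≡ 383*277 ≡ 216 (mod 385).

216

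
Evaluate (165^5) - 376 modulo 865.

(165)^5 ≡ 275 (mod 865)
275 - 376 = -101 ≡ 764 (mod 865)

764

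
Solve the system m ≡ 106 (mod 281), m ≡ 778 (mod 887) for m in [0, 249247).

123184

281⁻¹ mod 887: 281·262 ≡ 1 (mod 887), so 281⁻¹ ≡ 262.
m = 106 + 281·((778 − 106)·262 mod 887) = 106 + 281·438 = 123184.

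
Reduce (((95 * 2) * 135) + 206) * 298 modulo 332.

32

95 * 2 = 190
190 * 135 = 25650 ≡ 86 (mod 332)
86 + 206 = 292
292 * 298 = 87016 ≡ 32 (mod 332)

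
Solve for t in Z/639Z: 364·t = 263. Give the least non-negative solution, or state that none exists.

329

gcd(364, 639) = 1, so a unique solution mod 639 exists.
364⁻¹ ≡ 79 (mod 639).
t ≡ 79·263 ≡ 329 (mod 639).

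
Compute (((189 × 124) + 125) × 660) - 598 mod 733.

189 × 124 = 23436 ≡ 713 (mod 733)
713 + 125 = 838 ≡ 105 (mod 733)
105 × 660 = 69300 ≡ 398 (mod 733)
398 - 598 = -200 ≡ 533 (mod 733)

533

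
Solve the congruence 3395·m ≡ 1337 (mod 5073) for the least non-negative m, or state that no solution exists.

3745

gcd(3395, 5073) = 1, so a unique solution mod 5073 exists.
3395⁻¹ ≡ 4943 (mod 5073).
m ≡ 4943·1337 ≡ 3745 (mod 5073).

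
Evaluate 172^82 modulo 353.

128

By square-and-multiply:
82 in binary is 1010010, i.e. 82 = 64 + 16 + 2.
172^1 ≡ 172 (mod 353)
172^2 ≡ 172^2 = 29584 ≡ 285 (mod 353)
172^4 ≡ 285^2 = 81225 ≡ 35 (mod 353)
172^8 ≡ 35^2 = 1225 ≡ 166 (mod 353)
172^16 ≡ 166^2 = 27556 ≡ 22 (mod 353)
172^32 ≡ 22^2 = 484 ≡ 131 (mod 353)
172^64 ≡ 131^2 = 17161 ≡ 217 (mod 353)
172^82 = 172^64 · 172^16 · 172^2 ≡ 217 · 22 · 285 (mod 353).
Accumulate the product:
217 · 22 = 4774 ≡ 185
185 · 285 = 52725 ≡ 128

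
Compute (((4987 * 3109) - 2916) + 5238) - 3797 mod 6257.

4519

4987 * 3109 = 15504583 ≡ 5994 (mod 6257)
5994 - 2916 = 3078
3078 + 5238 = 8316 ≡ 2059 (mod 6257)
2059 - 3797 = -1738 ≡ 4519 (mod 6257)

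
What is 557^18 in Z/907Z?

18 in binary is 10010, i.e. 18 = 16 + 2.
557^1 ≡ 557 (mod 907)
557^2 ≡ 557^2 = 310249 ≡ 55 (mod 907)
557^4 ≡ 55^2 = 3025 ≡ 304 (mod 907)
557^8 ≡ 304^2 = 92416 ≡ 809 (mod 907)
557^16 ≡ 809^2 = 654481 ≡ 534 (mod 907)
557^18 = 557^16 * 557^2 ≡ 534 * 55 (mod 907).
534 * 55 = 29370 ≡ 346 (mod 907).

346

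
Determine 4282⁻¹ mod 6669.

Apply the Euclidean algorithm and back-substitute:
6669 = 1·4282 + 2387
4282 = 1·2387 + 1895
2387 = 1·1895 + 492
1895 = 3·492 + 419
492 = 1·419 + 73
419 = 5·73 + 54
73 = 1·54 + 19
54 = 2·19 + 16
19 = 1·16 + 3
16 = 5·3 + 1
3 = 3·1 + 0
gcd(4282, 6669) = 1, so the inverse exists.
Back-substitute for 1:
1 = 1·16 − 5·3
  = −5·19 + 6·16
  = 6·54 − 17·19
  = −17·73 + 23·54
  = 23·419 − 132·73
  = −132·492 + 155·419
  = 155·1895 − 597·492
  = −597·2387 + 752·1895
  = 752·4282 − 1349·2387
  = −1349·6669 + 2101·4282
So 4282⁻¹ ≡ 2101 (mod 6669).

2101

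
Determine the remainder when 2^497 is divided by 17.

2

497 in binary is 111110001, i.e. 497 = 256 + 128 + 64 + 32 + 16 + 1.
2^1 ≡ 2 (mod 17)
2^2 ≡ 2^2 = 4 (mod 17)
2^4 ≡ 4^2 = 16 (mod 17)
2^8 ≡ 16^2 = 256 ≡ 1 (mod 17)
2^16 ≡ 1^2 = 1 (mod 17)
2^32 ≡ 1^2 = 1 (mod 17)
2^64 ≡ 1^2 = 1 (mod 17)
2^128 ≡ 1^2 = 1 (mod 17)
2^256 ≡ 1^2 = 1 (mod 17)
2^497 = 2^256 * 2^128 * 2^64 * 2^32 * 2^16 * 2^1 ≡ 1 * 1 * 1 * 1 * 1 * 2 (mod 17).
Accumulate the product:
1 * 1 = 1
1 * 1 = 1
1 * 1 = 1
1 * 1 = 1
1 * 2 = 2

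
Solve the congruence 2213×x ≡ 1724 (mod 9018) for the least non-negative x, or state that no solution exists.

7564

gcd(2213, 9018) = 1, so a unique solution mod 9018 exists.
2213⁻¹ ≡ 8855 (mod 9018).
x ≡ 8855×1724 ≡ 7564 (mod 9018).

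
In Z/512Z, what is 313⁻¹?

512 = 1×313 + 199
313 = 1×199 + 114
199 = 1×114 + 85
114 = 1×85 + 29
85 = 2×29 + 27
29 = 1×27 + 2
27 = 13×2 + 1
2 = 2×1 + 0
gcd(313, 512) = 1, so the inverse exists.
Back-substitute for 1:
1 = 1×27 − 13×2
  = −13×29 + 14×27
  = 14×85 − 41×29
  = −41×114 + 55×85
  = 55×199 − 96×114
  = −96×313 + 151×199
  = 151×512 − 247×313
So 313⁻¹ ≡ −247 ≡ 265 (mod 512).

265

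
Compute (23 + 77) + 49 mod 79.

23 + 77 = 100 ≡ 21 (mod 79)
21 + 49 = 70

70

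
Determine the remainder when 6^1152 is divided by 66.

36

Compute successive squares:
1152 in binary is 10010000000, i.e. 1152 = 1024 + 128.
6^1 ≡ 6 (mod 66)
6^2 ≡ 6^2 = 36 (mod 66)
6^4 ≡ 36^2 = 1296 ≡ 42 (mod 66)
6^8 ≡ 42^2 = 1764 ≡ 48 (mod 66)
6^16 ≡ 48^2 = 2304 ≡ 60 (mod 66)
6^32 ≡ 60^2 = 3600 ≡ 36 (mod 66)
6^64 ≡ 36^2 = 1296 ≡ 42 (mod 66)
6^128 ≡ 42^2 = 1764 ≡ 48 (mod 66)
6^256 ≡ 48^2 = 2304 ≡ 60 (mod 66)
6^512 ≡ 60^2 = 3600 ≡ 36 (mod 66)
6^1024 ≡ 36^2 = 1296 ≡ 42 (mod 66)
6^1152 = 6^1024 * 6^128 ≡ 42 * 48 (mod 66).
42 * 48 = 2016 ≡ 36 (mod 66).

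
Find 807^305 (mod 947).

20

Compute successive squares:
807^1 ≡ 807 (mod 947)
807^2 ≡ 807^2 = 651249 ≡ 660 (mod 947)
807^4 ≡ 660^2 = 435600 ≡ 927 (mod 947)
807^8 ≡ 927^2 = 859329 ≡ 400 (mod 947)
807^16 ≡ 400^2 = 160000 ≡ 904 (mod 947)
807^32 ≡ 904^2 = 817216 ≡ 902 (mod 947)
807^64 ≡ 902^2 = 813604 ≡ 131 (mod 947)
807^128 ≡ 131^2 = 17161 ≡ 115 (mod 947)
807^256 ≡ 115^2 = 13225 ≡ 914 (mod 947)
807^305 = 807^256 · 807^32 · 807^16 · 807^1 ≡ 914 · 902 · 904 · 807 (mod 947).
Accumulate the product:
914 · 902 = 824428 ≡ 538
538 · 904 = 486352 ≡ 541
541 · 807 = 436587 ≡ 20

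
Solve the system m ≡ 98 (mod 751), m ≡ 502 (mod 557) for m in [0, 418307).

751⁻¹ mod 557: 751·468 ≡ 1 (mod 557), so 751⁻¹ ≡ 468.
m = 98 + 751·((502 − 98)·468 mod 557) = 98 + 751·249 = 187097.

187097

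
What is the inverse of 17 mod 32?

32 = 1·17 + 15
17 = 1·15 + 2
15 = 7·2 + 1
2 = 2·1 + 0
gcd(17, 32) = 1, so the inverse exists.
Bézout: 1 = 8·32 − 15·17.
So 17⁻¹ ≡ −15 ≡ 17 (mod 32).

17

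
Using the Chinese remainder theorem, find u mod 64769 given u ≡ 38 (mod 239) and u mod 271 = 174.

47599

239⁻¹ mod 271: 239×127 ≡ 1 (mod 271), so 239⁻¹ ≡ 127.
u = 38 + 239×((174 − 38)×127 mod 271) = 38 + 239×199 = 47599.
Check: 47599 mod 239 = 38, 47599 mod 271 = 174. ✓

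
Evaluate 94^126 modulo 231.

94^1 ≡ 94 (mod 231)
94^2 ≡ 94^2 = 8836 ≡ 58 (mod 231)
94^4 ≡ 58^2 = 3364 ≡ 130 (mod 231)
94^8 ≡ 130^2 = 16900 ≡ 37 (mod 231)
94^16 ≡ 37^2 = 1369 ≡ 214 (mod 231)
94^32 ≡ 214^2 = 45796 ≡ 58 (mod 231)
94^64 ≡ 58^2 = 3364 ≡ 130 (mod 231)
94^126 = 94^64 * 94^32 * 94^16 * 94^8 * 94^4 * 94^2 ≡ 130 * 58 * 214 * 37 * 130 * 58 (mod 231).
Accumulate the product:
130 * 58 = 7540 ≡ 148
148 * 214 = 31672 ≡ 25
25 * 37 = 925 ≡ 1
1 * 130 = 130
130 * 58 = 7540 ≡ 148

148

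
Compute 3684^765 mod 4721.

By square-and-multiply:
3684^1 ≡ 3684 (mod 4721)
3684^2 ≡ 3684^2 = 13571856 ≡ 3702 (mod 4721)
3684^4 ≡ 3702^2 = 13704804 ≡ 4462 (mod 4721)
3684^8 ≡ 4462^2 = 19909444 ≡ 987 (mod 4721)
3684^16 ≡ 987^2 = 974169 ≡ 1643 (mod 4721)
3684^32 ≡ 1643^2 = 2699449 ≡ 3758 (mod 4721)
3684^64 ≡ 3758^2 = 14122564 ≡ 2053 (mod 4721)
3684^128 ≡ 2053^2 = 4214809 ≡ 3677 (mod 4721)
3684^256 ≡ 3677^2 = 13520329 ≡ 4106 (mod 4721)
3684^512 ≡ 4106^2 = 16859236 ≡ 545 (mod 4721)
3684^765 = 3684^512 · 3684^128 · 3684^64 · 3684^32 · 3684^16 · 3684^8 · 3684^4 · 3684^1 ≡ 545 · 3677 · 2053 · 3758 · 1643 · 987 · 4462 · 3684 (mod 4721).
Accumulate the product:
545 · 3677 = 2003965 ≡ 2261
2261 · 2053 = 4641833 ≡ 1090
1090 · 3758 = 4096220 ≡ 3113
3113 · 1643 = 5114659 ≡ 1816
1816 · 987 = 1792392 ≡ 3133
3133 · 4462 = 13979446 ≡ 565
565 · 3684 = 2081460 ≡ 4220

4220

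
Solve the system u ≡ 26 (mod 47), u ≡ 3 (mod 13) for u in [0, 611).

47⁻¹ mod 13: 47·5 ≡ 1 (mod 13), so 47⁻¹ ≡ 5.
u = 26 + 47·((3 − 26)·5 mod 13) = 26 + 47·2 = 120.
Check: 120 mod 47 = 26, 120 mod 13 = 3. ✓

120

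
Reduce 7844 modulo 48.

7844 = 163·48 + 20, so 7844 ≡ 20 (mod 48).

20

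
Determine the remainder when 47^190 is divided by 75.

49

Using repeated squaring:
190 in binary is 10111110, i.e. 190 = 128 + 32 + 16 + 8 + 4 + 2.
47^1 ≡ 47 (mod 75)
47^2 ≡ 47^2 = 2209 ≡ 34 (mod 75)
47^4 ≡ 34^2 = 1156 ≡ 31 (mod 75)
47^8 ≡ 31^2 = 961 ≡ 61 (mod 75)
47^16 ≡ 61^2 = 3721 ≡ 46 (mod 75)
47^32 ≡ 46^2 = 2116 ≡ 16 (mod 75)
47^64 ≡ 16^2 = 256 ≡ 31 (mod 75)
47^128 ≡ 31^2 = 961 ≡ 61 (mod 75)
47^190 = 47^128 · 47^32 · 47^16 · 47^8 · 47^4 · 47^2 ≡ 61 · 16 · 46 · 61 · 31 · 34 (mod 75).
Accumulate the product:
61 · 16 = 976 ≡ 1
1 · 46 = 46
46 · 61 = 2806 ≡ 31
31 · 31 = 961 ≡ 61
61 · 34 = 2074 ≡ 49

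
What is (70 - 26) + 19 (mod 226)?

70 - 26 = 44
44 + 19 = 63

63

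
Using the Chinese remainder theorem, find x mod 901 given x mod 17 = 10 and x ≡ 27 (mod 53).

27

17⁻¹ mod 53: 17*25 ≡ 1 (mod 53), so 17⁻¹ ≡ 25.
x = 10 + 17*((27 − 10)*25 mod 53) = 10 + 17*1 = 27.
Check: 27 mod 17 = 10, 27 mod 53 = 27. ✓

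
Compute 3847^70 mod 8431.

70 in binary is 1000110, i.e. 70 = 64 + 4 + 2.
3847^1 ≡ 3847 (mod 8431)
3847^2 ≡ 3847^2 = 14799409 ≡ 3004 (mod 8431)
3847^4 ≡ 3004^2 = 9024016 ≡ 2846 (mod 8431)
3847^8 ≡ 2846^2 = 8099716 ≡ 5956 (mod 8431)
3847^16 ≡ 5956^2 = 35473936 ≡ 4719 (mod 8431)
3847^32 ≡ 4719^2 = 22268961 ≡ 2690 (mod 8431)
3847^64 ≡ 2690^2 = 7236100 ≡ 2302 (mod 8431)
3847^70 = 3847^64 · 3847^4 · 3847^2 ≡ 2302 · 2846 · 3004 (mod 8431).
Accumulate the product:
2302 · 2846 = 6551492 ≡ 605
605 · 3004 = 1817420 ≡ 4755

4755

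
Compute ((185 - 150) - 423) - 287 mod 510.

345

185 - 150 = 35
35 - 423 = -388 ≡ 122 (mod 510)
122 - 287 = -165 ≡ 345 (mod 510)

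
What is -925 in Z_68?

27

-925 = -14·68 + 27, so -925 ≡ 27 (mod 68).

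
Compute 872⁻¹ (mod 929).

766

By the extended Euclidean algorithm:
929 = 1*872 + 57
872 = 15*57 + 17
57 = 3*17 + 6
17 = 2*6 + 5
6 = 1*5 + 1
5 = 5*1 + 0
gcd(872, 929) = 1, so the inverse exists.
Back-substitute for 1:
1 = 1*6 − 1*5
  = −1*17 + 3*6
  = 3*57 − 10*17
  = −10*872 + 153*57
  = 153*929 − 163*872
So 872⁻¹ ≡ −163 ≡ 766 (mod 929).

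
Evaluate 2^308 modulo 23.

1

2^1 ≡ 2 (mod 23)
2^2 ≡ 2^2 = 4 (mod 23)
2^4 ≡ 4^2 = 16 (mod 23)
2^8 ≡ 16^2 = 256 ≡ 3 (mod 23)
2^16 ≡ 3^2 = 9 (mod 23)
2^32 ≡ 9^2 = 81 ≡ 12 (mod 23)
2^64 ≡ 12^2 = 144 ≡ 6 (mod 23)
2^128 ≡ 6^2 = 36 ≡ 13 (mod 23)
2^256 ≡ 13^2 = 169 ≡ 8 (mod 23)
2^308 = 2^256 × 2^32 × 2^16 × 2^4 ≡ 8 × 12 × 9 × 16 (mod 23).
Accumulate the product:
8 × 12 = 96 ≡ 4
4 × 9 = 36 ≡ 13
13 × 16 = 208 ≡ 1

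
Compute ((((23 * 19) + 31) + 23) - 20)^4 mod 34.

23 * 19 = 437 ≡ 29 (mod 34)
29 + 31 = 60 ≡ 26 (mod 34)
26 + 23 = 49 ≡ 15 (mod 34)
15 - 20 = -5 ≡ 29 (mod 34)
(29)^4 ≡ 13 (mod 34)

13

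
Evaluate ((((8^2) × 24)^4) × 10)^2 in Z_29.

13

(8)^2 ≡ 6 (mod 29)
6 × 24 = 144 ≡ 28 (mod 29)
(28)^4 ≡ 1 (mod 29)
1 × 10 = 10
(10)^2 ≡ 13 (mod 29)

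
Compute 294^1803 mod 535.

294^1 ≡ 294 (mod 535)
294^2 ≡ 294^2 = 86436 ≡ 301 (mod 535)
294^4 ≡ 301^2 = 90601 ≡ 186 (mod 535)
294^8 ≡ 186^2 = 34596 ≡ 356 (mod 535)
294^16 ≡ 356^2 = 126736 ≡ 476 (mod 535)
294^32 ≡ 476^2 = 226576 ≡ 271 (mod 535)
294^64 ≡ 271^2 = 73441 ≡ 146 (mod 535)
294^128 ≡ 146^2 = 21316 ≡ 451 (mod 535)
294^256 ≡ 451^2 = 203401 ≡ 101 (mod 535)
294^512 ≡ 101^2 = 10201 ≡ 36 (mod 535)
294^1024 ≡ 36^2 = 1296 ≡ 226 (mod 535)
294^1803 = 294^1024 * 294^512 * 294^256 * 294^8 * 294^2 * 294^1 ≡ 226 * 36 * 101 * 356 * 301 * 294 (mod 535).
Accumulate the product:
226 * 36 = 8136 ≡ 111
111 * 101 = 11211 ≡ 511
511 * 356 = 181916 ≡ 16
16 * 301 = 4816 ≡ 1
1 * 294 = 294

294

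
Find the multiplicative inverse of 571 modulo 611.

168

611 = 1×571 + 40
571 = 14×40 + 11
40 = 3×11 + 7
11 = 1×7 + 4
7 = 1×4 + 3
4 = 1×3 + 1
3 = 3×1 + 0
gcd(571, 611) = 1, so the inverse exists.
Back-substitute for 1:
1 = 1×4 − 1×3
  = −1×7 + 2×4
  = 2×11 − 3×7
  = −3×40 + 11×11
  = 11×571 − 157×40
  = −157×611 + 168×571
So 571⁻¹ ≡ 168 (mod 611).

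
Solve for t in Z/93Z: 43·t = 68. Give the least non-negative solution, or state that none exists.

47

gcd(43, 93) = 1, so a unique solution mod 93 exists.
43⁻¹ ≡ 13 (mod 93).
t ≡ 13·68 ≡ 47 (mod 93).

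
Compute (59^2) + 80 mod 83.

75

(59)^2 ≡ 78 (mod 83)
78 + 80 = 158 ≡ 75 (mod 83)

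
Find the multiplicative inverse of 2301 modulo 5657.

Apply the Euclidean algorithm and back-substitute:
5657 = 2×2301 + 1055
2301 = 2×1055 + 191
1055 = 5×191 + 100
191 = 1×100 + 91
100 = 1×91 + 9
91 = 10×9 + 1
9 = 9×1 + 0
gcd(2301, 5657) = 1, so the inverse exists.
Bézout: 1 = −253×5657 + 622×2301.
So 2301⁻¹ ≡ 622 (mod 5657).

622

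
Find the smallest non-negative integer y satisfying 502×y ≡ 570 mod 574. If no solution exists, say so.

gcd(502, 574) = 2, and 2 | 570, so solutions exist.
Divide through by 2: 251×y = 285 (mod 287).
251⁻¹ ≡ 279 (mod 287).
y ≡ 279×285 ≡ 16 (mod 287).
The smallest non-negative solution is y = 16.

16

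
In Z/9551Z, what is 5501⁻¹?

9551 = 1*5501 + 4050
5501 = 1*4050 + 1451
4050 = 2*1451 + 1148
1451 = 1*1148 + 303
1148 = 3*303 + 239
303 = 1*239 + 64
239 = 3*64 + 47
64 = 1*47 + 17
47 = 2*17 + 13
17 = 1*13 + 4
13 = 3*4 + 1
4 = 4*1 + 0
gcd(5501, 9551) = 1, so the inverse exists.
Bézout: 1 = 1289*9551 − 2238*5501.
So 5501⁻¹ ≡ −2238 ≡ 7313 (mod 9551).

7313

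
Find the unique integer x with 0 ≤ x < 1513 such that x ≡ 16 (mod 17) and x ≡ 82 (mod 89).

883

17⁻¹ mod 89: 17*21 ≡ 1 (mod 89), so 17⁻¹ ≡ 21.
x = 16 + 17*((82 − 16)*21 mod 89) = 16 + 17*51 = 883.
Check: 883 mod 17 = 16, 883 mod 89 = 82. ✓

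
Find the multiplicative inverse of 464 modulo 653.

38

Run the extended Euclidean algorithm:
653 = 1*464 + 189
464 = 2*189 + 86
189 = 2*86 + 17
86 = 5*17 + 1
17 = 17*1 + 0
gcd(464, 653) = 1, so the inverse exists.
Back-substitute for 1:
1 = 1*86 − 5*17
  = −5*189 + 11*86
  = 11*464 − 27*189
  = −27*653 + 38*464
So 464⁻¹ ≡ 38 (mod 653).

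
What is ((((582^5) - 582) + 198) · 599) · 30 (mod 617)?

(582)^5 ≡ 250 (mod 617)
250 - 582 = -332 ≡ 285 (mod 617)
285 + 198 = 483
483 · 599 = 289317 ≡ 561 (mod 617)
561 · 30 = 16830 ≡ 171 (mod 617)

171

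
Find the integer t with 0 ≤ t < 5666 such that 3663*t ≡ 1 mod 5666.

By the extended Euclidean algorithm:
5666 = 1·3663 + 2003
3663 = 1·2003 + 1660
2003 = 1·1660 + 343
1660 = 4·343 + 288
343 = 1·288 + 55
288 = 5·55 + 13
55 = 4·13 + 3
13 = 4·3 + 1
3 = 3·1 + 0
gcd(3663, 5666) = 1, so the inverse exists.
Back-substitute for 1:
1 = 1·13 − 4·3
  = −4·55 + 17·13
  = 17·288 − 89·55
  = −89·343 + 106·288
  = 106·1660 − 513·343
  = −513·2003 + 619·1660
  = 619·3663 − 1132·2003
  = −1132·5666 + 1751·3663
So 3663⁻¹ ≡ 1751 (mod 5666).

1751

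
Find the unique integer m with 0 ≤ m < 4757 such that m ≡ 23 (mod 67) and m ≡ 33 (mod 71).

2234

67⁻¹ mod 71: 67·53 ≡ 1 (mod 71), so 67⁻¹ ≡ 53.
m = 23 + 67·((33 − 23)·53 mod 71) = 23 + 67·33 = 2234.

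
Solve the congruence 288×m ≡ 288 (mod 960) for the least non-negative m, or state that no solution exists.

gcd(288, 960) = 96, and 96 | 288, so solutions exist.
Divide through by 96: 3×m mod 10 = 3.
3⁻¹ ≡ 7 (mod 10).
m ≡ 7×3 ≡ 1 (mod 10).
The smallest non-negative solution is m = 1.

1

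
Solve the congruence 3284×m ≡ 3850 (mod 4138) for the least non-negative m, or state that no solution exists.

199

gcd(3284, 4138) = 2, and 2 | 3850, so solutions exist.
Divide through by 2: 1642×m ≡ 1925 mod 2069.
1642⁻¹ ≡ 1536 (mod 2069).
m ≡ 1536×1925 ≡ 199 (mod 2069).
The smallest non-negative solution is m = 199.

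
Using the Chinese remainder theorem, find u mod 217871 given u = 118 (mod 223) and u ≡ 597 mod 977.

195020

223⁻¹ mod 977: 223*885 ≡ 1 (mod 977), so 223⁻¹ ≡ 885.
u = 118 + 223*((597 − 118)*885 mod 977) = 118 + 223*874 = 195020.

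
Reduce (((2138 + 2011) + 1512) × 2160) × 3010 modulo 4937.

2138 + 2011 = 4149
4149 + 1512 = 5661 ≡ 724 (mod 4937)
724 × 2160 = 1563840 ≡ 3748 (mod 4937)
3748 × 3010 = 11281480 ≡ 435 (mod 4937)

435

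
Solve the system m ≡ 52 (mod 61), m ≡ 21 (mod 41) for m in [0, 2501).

61⁻¹ mod 41: 61×39 ≡ 1 (mod 41), so 61⁻¹ ≡ 39.
m = 52 + 61×((21 − 52)×39 mod 41) = 52 + 61×21 = 1333.

1333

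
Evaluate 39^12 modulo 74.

Using repeated squaring:
12 in binary is 1100, i.e. 12 = 8 + 4.
39^1 ≡ 39 (mod 74)
39^2 ≡ 39^2 = 1521 ≡ 41 (mod 74)
39^4 ≡ 41^2 = 1681 ≡ 53 (mod 74)
39^8 ≡ 53^2 = 2809 ≡ 71 (mod 74)
39^12 = 39^8 · 39^4 ≡ 71 · 53 (mod 74).
71 · 53 = 3763 ≡ 63 (mod 74).

63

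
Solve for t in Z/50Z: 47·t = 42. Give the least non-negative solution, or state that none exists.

36

gcd(47, 50) = 1, so a unique solution mod 50 exists.
47⁻¹ ≡ 33 (mod 50).
t ≡ 33·42 ≡ 36 (mod 50).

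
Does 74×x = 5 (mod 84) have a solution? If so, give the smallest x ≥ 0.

no solution

gcd(74, 84) = 2, and 2 does not divide 5.
So the congruence has no solution.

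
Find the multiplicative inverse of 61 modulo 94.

Run the extended Euclidean algorithm:
94 = 1*61 + 33
61 = 1*33 + 28
33 = 1*28 + 5
28 = 5*5 + 3
5 = 1*3 + 2
3 = 1*2 + 1
2 = 2*1 + 0
gcd(61, 94) = 1, so the inverse exists.
Back-substitute for 1:
1 = 1*3 − 1*2
  = −1*5 + 2*3
  = 2*28 − 11*5
  = −11*33 + 13*28
  = 13*61 − 24*33
  = −24*94 + 37*61
So 61⁻¹ ≡ 37 (mod 94).

37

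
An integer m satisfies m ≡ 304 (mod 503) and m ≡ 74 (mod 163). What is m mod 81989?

50604

503⁻¹ mod 163: 503×35 ≡ 1 (mod 163), so 503⁻¹ ≡ 35.
m = 304 + 503×((74 − 304)×35 mod 163) = 304 + 503×100 = 50604.
Check: 50604 mod 503 = 304, 50604 mod 163 = 74. ✓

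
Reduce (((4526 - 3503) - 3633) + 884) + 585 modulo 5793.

4652

4526 - 3503 = 1023
1023 - 3633 = -2610 ≡ 3183 (mod 5793)
3183 + 884 = 4067
4067 + 585 = 4652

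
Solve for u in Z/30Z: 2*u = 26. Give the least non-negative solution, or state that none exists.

gcd(2, 30) = 2, and 2 | 26, so solutions exist.
Divide through by 2: 1*u ≡ 13 (mod 15).
1⁻¹ ≡ 1 (mod 15).
u ≡ 1*13 ≡ 13 (mod 15).
The smallest non-negative solution is u = 13.

13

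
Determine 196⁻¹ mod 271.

271 = 1×196 + 75
196 = 2×75 + 46
75 = 1×46 + 29
46 = 1×29 + 17
29 = 1×17 + 12
17 = 1×12 + 5
12 = 2×5 + 2
5 = 2×2 + 1
2 = 2×1 + 0
gcd(196, 271) = 1, so the inverse exists.
Back-substitute for 1:
1 = 1×5 − 2×2
  = −2×12 + 5×5
  = 5×17 − 7×12
  = −7×29 + 12×17
  = 12×46 − 19×29
  = −19×75 + 31×46
  = 31×196 − 81×75
  = −81×271 + 112×196
So 196⁻¹ ≡ 112 (mod 271).

112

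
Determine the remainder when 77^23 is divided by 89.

37

By square-and-multiply:
23 in binary is 10111, i.e. 23 = 16 + 4 + 2 + 1.
77^1 ≡ 77 (mod 89)
77^2 ≡ 77^2 = 5929 ≡ 55 (mod 89)
77^4 ≡ 55^2 = 3025 ≡ 88 (mod 89)
77^8 ≡ 88^2 = 7744 ≡ 1 (mod 89)
77^16 ≡ 1^2 = 1 (mod 89)
77^23 = 77^16 * 77^4 * 77^2 * 77^1 ≡ 1 * 88 * 55 * 77 (mod 89).
Accumulate the product:
1 * 88 = 88
88 * 55 = 4840 ≡ 34
34 * 77 = 2618 ≡ 37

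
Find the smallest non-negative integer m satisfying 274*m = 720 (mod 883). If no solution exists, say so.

312

gcd(274, 883) = 1, so a unique solution mod 883 exists.
274⁻¹ ≡ 854 (mod 883).
m ≡ 854*720 ≡ 312 (mod 883).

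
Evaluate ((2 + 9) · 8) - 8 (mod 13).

2 + 9 = 11
11 · 8 = 88 ≡ 10 (mod 13)
10 - 8 = 2

2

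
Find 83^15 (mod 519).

By square-and-multiply:
83^1 ≡ 83 (mod 519)
83^2 ≡ 83^2 = 6889 ≡ 142 (mod 519)
83^4 ≡ 142^2 = 20164 ≡ 442 (mod 519)
83^8 ≡ 442^2 = 195364 ≡ 220 (mod 519)
83^15 = 83^8 · 83^4 · 83^2 · 83^1 ≡ 220 · 442 · 142 · 83 (mod 519).
Accumulate the product:
220 · 442 = 97240 ≡ 187
187 · 142 = 26554 ≡ 85
85 · 83 = 7055 ≡ 308

308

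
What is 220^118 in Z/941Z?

224

Compute successive squares:
118 in binary is 1110110, i.e. 118 = 64 + 32 + 16 + 4 + 2.
220^1 ≡ 220 (mod 941)
220^2 ≡ 220^2 = 48400 ≡ 409 (mod 941)
220^4 ≡ 409^2 = 167281 ≡ 724 (mod 941)
220^8 ≡ 724^2 = 524176 ≡ 39 (mod 941)
220^16 ≡ 39^2 = 1521 ≡ 580 (mod 941)
220^32 ≡ 580^2 = 336400 ≡ 463 (mod 941)
220^64 ≡ 463^2 = 214369 ≡ 762 (mod 941)
220^118 = 220^64 × 220^32 × 220^16 × 220^4 × 220^2 ≡ 762 × 463 × 580 × 724 × 409 (mod 941).
Accumulate the product:
762 × 463 = 352806 ≡ 872
872 × 580 = 505760 ≡ 443
443 × 724 = 320732 ≡ 792
792 × 409 = 323928 ≡ 224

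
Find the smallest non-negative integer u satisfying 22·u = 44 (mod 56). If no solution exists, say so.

2

gcd(22, 56) = 2, and 2 | 44, so solutions exist.
Divide through by 2: 11·u ≡ 22 mod 28.
11⁻¹ ≡ 23 (mod 28).
u ≡ 23·22 ≡ 2 (mod 28).
The smallest non-negative solution is u = 2.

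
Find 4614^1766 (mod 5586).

750

1766 in binary is 11011100110, i.e. 1766 = 1024 + 512 + 128 + 64 + 32 + 4 + 2.
4614^1 ≡ 4614 (mod 5586)
4614^2 ≡ 4614^2 = 21288996 ≡ 750 (mod 5586)
4614^4 ≡ 750^2 = 562500 ≡ 3900 (mod 5586)
4614^8 ≡ 3900^2 = 15210000 ≡ 4908 (mod 5586)
4614^16 ≡ 4908^2 = 24088464 ≡ 1632 (mod 5586)
4614^32 ≡ 1632^2 = 2663424 ≡ 4488 (mod 5586)
4614^64 ≡ 4488^2 = 20142144 ≡ 4614 (mod 5586)
4614^128 ≡ 4614^2 = 21288996 ≡ 750 (mod 5586)
4614^256 ≡ 750^2 = 562500 ≡ 3900 (mod 5586)
4614^512 ≡ 3900^2 = 15210000 ≡ 4908 (mod 5586)
4614^1024 ≡ 4908^2 = 24088464 ≡ 1632 (mod 5586)
4614^1766 = 4614^1024 × 4614^512 × 4614^128 × 4614^64 × 4614^32 × 4614^4 × 4614^2 ≡ 1632 × 4908 × 750 × 4614 × 4488 × 3900 × 750 (mod 5586).
Accumulate the product:
1632 × 4908 = 8009856 ≡ 5118
5118 × 750 = 3838500 ≡ 918
918 × 4614 = 4235652 ≡ 1464
1464 × 4488 = 6570432 ≡ 1296
1296 × 3900 = 5054400 ≡ 4656
4656 × 750 = 3492000 ≡ 750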